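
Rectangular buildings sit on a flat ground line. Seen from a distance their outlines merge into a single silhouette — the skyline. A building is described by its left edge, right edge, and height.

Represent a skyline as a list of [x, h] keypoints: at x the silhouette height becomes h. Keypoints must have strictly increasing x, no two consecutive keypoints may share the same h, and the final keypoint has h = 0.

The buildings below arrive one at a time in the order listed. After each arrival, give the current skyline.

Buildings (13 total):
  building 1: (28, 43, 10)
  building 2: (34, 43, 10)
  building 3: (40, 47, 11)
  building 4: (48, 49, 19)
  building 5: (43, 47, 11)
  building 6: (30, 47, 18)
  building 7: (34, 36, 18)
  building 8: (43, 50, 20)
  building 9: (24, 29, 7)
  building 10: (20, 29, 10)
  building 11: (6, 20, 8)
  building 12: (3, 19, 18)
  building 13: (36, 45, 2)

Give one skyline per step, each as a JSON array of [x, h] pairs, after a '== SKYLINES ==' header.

== SKYLINES ==
[[28,10],[43,0]]
[[28,10],[43,0]]
[[28,10],[40,11],[47,0]]
[[28,10],[40,11],[47,0],[48,19],[49,0]]
[[28,10],[40,11],[47,0],[48,19],[49,0]]
[[28,10],[30,18],[47,0],[48,19],[49,0]]
[[28,10],[30,18],[47,0],[48,19],[49,0]]
[[28,10],[30,18],[43,20],[50,0]]
[[24,7],[28,10],[30,18],[43,20],[50,0]]
[[20,10],[30,18],[43,20],[50,0]]
[[6,8],[20,10],[30,18],[43,20],[50,0]]
[[3,18],[19,8],[20,10],[30,18],[43,20],[50,0]]
[[3,18],[19,8],[20,10],[30,18],[43,20],[50,0]]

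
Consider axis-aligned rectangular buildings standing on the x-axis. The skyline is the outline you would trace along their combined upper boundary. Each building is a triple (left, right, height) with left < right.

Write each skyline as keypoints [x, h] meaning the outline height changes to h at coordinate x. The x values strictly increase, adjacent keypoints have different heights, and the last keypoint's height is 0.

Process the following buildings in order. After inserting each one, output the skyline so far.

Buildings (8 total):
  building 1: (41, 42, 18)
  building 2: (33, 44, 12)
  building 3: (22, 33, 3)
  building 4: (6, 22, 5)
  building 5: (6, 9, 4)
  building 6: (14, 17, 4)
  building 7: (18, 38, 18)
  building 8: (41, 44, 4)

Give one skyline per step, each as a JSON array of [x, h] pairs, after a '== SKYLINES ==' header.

== SKYLINES ==
[[41,18],[42,0]]
[[33,12],[41,18],[42,12],[44,0]]
[[22,3],[33,12],[41,18],[42,12],[44,0]]
[[6,5],[22,3],[33,12],[41,18],[42,12],[44,0]]
[[6,5],[22,3],[33,12],[41,18],[42,12],[44,0]]
[[6,5],[22,3],[33,12],[41,18],[42,12],[44,0]]
[[6,5],[18,18],[38,12],[41,18],[42,12],[44,0]]
[[6,5],[18,18],[38,12],[41,18],[42,12],[44,0]]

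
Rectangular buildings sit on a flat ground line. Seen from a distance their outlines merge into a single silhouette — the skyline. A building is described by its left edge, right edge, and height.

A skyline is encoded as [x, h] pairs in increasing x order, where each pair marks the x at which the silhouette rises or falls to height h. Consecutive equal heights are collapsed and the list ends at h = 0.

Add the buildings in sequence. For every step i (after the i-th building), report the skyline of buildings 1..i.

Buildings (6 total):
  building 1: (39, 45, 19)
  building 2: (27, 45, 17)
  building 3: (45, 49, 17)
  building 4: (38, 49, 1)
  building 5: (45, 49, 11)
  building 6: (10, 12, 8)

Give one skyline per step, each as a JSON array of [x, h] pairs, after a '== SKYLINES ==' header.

== SKYLINES ==
[[39,19],[45,0]]
[[27,17],[39,19],[45,0]]
[[27,17],[39,19],[45,17],[49,0]]
[[27,17],[39,19],[45,17],[49,0]]
[[27,17],[39,19],[45,17],[49,0]]
[[10,8],[12,0],[27,17],[39,19],[45,17],[49,0]]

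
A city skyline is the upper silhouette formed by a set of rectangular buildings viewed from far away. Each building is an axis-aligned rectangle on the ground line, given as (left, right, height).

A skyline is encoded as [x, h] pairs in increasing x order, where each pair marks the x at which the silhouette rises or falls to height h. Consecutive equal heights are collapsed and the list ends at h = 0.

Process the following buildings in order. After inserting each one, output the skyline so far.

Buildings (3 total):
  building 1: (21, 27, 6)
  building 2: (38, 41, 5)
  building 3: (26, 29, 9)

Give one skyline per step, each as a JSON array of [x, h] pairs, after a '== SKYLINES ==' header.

== SKYLINES ==
[[21,6],[27,0]]
[[21,6],[27,0],[38,5],[41,0]]
[[21,6],[26,9],[29,0],[38,5],[41,0]]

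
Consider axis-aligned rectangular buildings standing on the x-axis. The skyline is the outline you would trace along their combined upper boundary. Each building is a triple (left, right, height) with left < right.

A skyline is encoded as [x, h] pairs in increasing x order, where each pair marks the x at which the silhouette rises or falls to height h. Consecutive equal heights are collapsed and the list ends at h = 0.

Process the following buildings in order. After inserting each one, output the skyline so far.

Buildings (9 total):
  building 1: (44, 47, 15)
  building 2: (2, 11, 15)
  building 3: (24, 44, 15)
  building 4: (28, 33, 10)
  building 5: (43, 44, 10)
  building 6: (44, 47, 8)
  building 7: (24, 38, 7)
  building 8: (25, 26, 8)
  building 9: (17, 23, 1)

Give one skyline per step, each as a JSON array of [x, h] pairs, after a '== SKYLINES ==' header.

== SKYLINES ==
[[44,15],[47,0]]
[[2,15],[11,0],[44,15],[47,0]]
[[2,15],[11,0],[24,15],[47,0]]
[[2,15],[11,0],[24,15],[47,0]]
[[2,15],[11,0],[24,15],[47,0]]
[[2,15],[11,0],[24,15],[47,0]]
[[2,15],[11,0],[24,15],[47,0]]
[[2,15],[11,0],[24,15],[47,0]]
[[2,15],[11,0],[17,1],[23,0],[24,15],[47,0]]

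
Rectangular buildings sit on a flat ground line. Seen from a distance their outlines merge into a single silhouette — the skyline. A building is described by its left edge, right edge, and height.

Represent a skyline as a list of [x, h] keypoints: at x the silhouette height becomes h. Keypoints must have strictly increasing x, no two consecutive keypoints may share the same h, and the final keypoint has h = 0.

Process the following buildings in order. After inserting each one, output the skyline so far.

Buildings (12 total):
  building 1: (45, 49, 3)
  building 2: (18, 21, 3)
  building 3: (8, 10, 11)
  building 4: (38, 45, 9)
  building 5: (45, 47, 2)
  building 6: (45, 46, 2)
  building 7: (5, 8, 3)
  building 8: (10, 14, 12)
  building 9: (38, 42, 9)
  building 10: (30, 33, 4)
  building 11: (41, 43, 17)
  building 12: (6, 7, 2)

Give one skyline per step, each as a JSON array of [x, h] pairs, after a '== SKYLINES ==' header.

== SKYLINES ==
[[45,3],[49,0]]
[[18,3],[21,0],[45,3],[49,0]]
[[8,11],[10,0],[18,3],[21,0],[45,3],[49,0]]
[[8,11],[10,0],[18,3],[21,0],[38,9],[45,3],[49,0]]
[[8,11],[10,0],[18,3],[21,0],[38,9],[45,3],[49,0]]
[[8,11],[10,0],[18,3],[21,0],[38,9],[45,3],[49,0]]
[[5,3],[8,11],[10,0],[18,3],[21,0],[38,9],[45,3],[49,0]]
[[5,3],[8,11],[10,12],[14,0],[18,3],[21,0],[38,9],[45,3],[49,0]]
[[5,3],[8,11],[10,12],[14,0],[18,3],[21,0],[38,9],[45,3],[49,0]]
[[5,3],[8,11],[10,12],[14,0],[18,3],[21,0],[30,4],[33,0],[38,9],[45,3],[49,0]]
[[5,3],[8,11],[10,12],[14,0],[18,3],[21,0],[30,4],[33,0],[38,9],[41,17],[43,9],[45,3],[49,0]]
[[5,3],[8,11],[10,12],[14,0],[18,3],[21,0],[30,4],[33,0],[38,9],[41,17],[43,9],[45,3],[49,0]]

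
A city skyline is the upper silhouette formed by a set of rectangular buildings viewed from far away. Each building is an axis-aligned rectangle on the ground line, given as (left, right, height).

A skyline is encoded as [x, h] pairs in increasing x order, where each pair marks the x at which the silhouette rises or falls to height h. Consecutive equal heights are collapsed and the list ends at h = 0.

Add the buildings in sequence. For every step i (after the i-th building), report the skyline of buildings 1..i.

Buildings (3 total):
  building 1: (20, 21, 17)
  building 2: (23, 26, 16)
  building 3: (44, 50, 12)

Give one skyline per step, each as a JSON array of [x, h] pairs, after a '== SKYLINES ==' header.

== SKYLINES ==
[[20,17],[21,0]]
[[20,17],[21,0],[23,16],[26,0]]
[[20,17],[21,0],[23,16],[26,0],[44,12],[50,0]]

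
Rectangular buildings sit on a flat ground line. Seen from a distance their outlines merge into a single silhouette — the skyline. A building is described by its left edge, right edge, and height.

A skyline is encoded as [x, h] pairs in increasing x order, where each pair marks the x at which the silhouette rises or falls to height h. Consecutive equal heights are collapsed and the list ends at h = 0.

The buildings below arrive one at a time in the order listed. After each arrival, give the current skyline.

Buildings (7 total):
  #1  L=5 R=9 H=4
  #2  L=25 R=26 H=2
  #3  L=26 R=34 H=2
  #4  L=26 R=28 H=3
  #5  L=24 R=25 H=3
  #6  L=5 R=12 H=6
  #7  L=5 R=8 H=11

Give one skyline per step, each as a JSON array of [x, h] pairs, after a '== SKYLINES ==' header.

== SKYLINES ==
[[5,4],[9,0]]
[[5,4],[9,0],[25,2],[26,0]]
[[5,4],[9,0],[25,2],[34,0]]
[[5,4],[9,0],[25,2],[26,3],[28,2],[34,0]]
[[5,4],[9,0],[24,3],[25,2],[26,3],[28,2],[34,0]]
[[5,6],[12,0],[24,3],[25,2],[26,3],[28,2],[34,0]]
[[5,11],[8,6],[12,0],[24,3],[25,2],[26,3],[28,2],[34,0]]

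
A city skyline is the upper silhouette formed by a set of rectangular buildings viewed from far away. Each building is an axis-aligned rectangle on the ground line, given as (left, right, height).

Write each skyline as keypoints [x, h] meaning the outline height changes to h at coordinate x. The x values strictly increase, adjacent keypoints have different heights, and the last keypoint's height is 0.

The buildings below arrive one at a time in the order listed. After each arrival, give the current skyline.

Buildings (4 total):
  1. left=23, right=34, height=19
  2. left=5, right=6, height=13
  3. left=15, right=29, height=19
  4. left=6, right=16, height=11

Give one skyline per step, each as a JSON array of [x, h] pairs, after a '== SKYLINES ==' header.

== SKYLINES ==
[[23,19],[34,0]]
[[5,13],[6,0],[23,19],[34,0]]
[[5,13],[6,0],[15,19],[34,0]]
[[5,13],[6,11],[15,19],[34,0]]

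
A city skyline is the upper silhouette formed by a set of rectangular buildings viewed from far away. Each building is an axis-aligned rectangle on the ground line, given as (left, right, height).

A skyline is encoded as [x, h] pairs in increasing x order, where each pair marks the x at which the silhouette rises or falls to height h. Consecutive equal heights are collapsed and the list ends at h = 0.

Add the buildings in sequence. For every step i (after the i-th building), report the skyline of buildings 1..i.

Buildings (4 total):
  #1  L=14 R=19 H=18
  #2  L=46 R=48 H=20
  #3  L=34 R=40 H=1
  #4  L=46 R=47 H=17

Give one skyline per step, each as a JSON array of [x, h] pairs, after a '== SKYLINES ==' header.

== SKYLINES ==
[[14,18],[19,0]]
[[14,18],[19,0],[46,20],[48,0]]
[[14,18],[19,0],[34,1],[40,0],[46,20],[48,0]]
[[14,18],[19,0],[34,1],[40,0],[46,20],[48,0]]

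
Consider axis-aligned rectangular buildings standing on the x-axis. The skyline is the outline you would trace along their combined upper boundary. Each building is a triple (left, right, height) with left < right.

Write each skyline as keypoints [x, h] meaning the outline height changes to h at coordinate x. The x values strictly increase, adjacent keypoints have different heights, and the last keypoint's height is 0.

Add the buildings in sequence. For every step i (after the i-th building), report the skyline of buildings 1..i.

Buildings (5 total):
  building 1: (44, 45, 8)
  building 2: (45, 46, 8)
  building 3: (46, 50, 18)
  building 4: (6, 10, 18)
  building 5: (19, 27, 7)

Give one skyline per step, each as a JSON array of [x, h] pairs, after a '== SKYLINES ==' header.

== SKYLINES ==
[[44,8],[45,0]]
[[44,8],[46,0]]
[[44,8],[46,18],[50,0]]
[[6,18],[10,0],[44,8],[46,18],[50,0]]
[[6,18],[10,0],[19,7],[27,0],[44,8],[46,18],[50,0]]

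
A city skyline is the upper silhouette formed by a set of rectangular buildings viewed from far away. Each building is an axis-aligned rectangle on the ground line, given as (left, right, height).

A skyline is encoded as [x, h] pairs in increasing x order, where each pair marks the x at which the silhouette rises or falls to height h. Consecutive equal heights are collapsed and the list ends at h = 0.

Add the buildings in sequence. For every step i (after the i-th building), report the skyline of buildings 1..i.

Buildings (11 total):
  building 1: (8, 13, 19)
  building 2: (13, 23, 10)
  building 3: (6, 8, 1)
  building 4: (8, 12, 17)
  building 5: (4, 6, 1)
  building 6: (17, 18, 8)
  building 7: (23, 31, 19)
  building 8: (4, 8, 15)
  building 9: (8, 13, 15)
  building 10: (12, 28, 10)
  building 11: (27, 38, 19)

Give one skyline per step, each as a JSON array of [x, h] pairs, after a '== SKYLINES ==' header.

== SKYLINES ==
[[8,19],[13,0]]
[[8,19],[13,10],[23,0]]
[[6,1],[8,19],[13,10],[23,0]]
[[6,1],[8,19],[13,10],[23,0]]
[[4,1],[8,19],[13,10],[23,0]]
[[4,1],[8,19],[13,10],[23,0]]
[[4,1],[8,19],[13,10],[23,19],[31,0]]
[[4,15],[8,19],[13,10],[23,19],[31,0]]
[[4,15],[8,19],[13,10],[23,19],[31,0]]
[[4,15],[8,19],[13,10],[23,19],[31,0]]
[[4,15],[8,19],[13,10],[23,19],[38,0]]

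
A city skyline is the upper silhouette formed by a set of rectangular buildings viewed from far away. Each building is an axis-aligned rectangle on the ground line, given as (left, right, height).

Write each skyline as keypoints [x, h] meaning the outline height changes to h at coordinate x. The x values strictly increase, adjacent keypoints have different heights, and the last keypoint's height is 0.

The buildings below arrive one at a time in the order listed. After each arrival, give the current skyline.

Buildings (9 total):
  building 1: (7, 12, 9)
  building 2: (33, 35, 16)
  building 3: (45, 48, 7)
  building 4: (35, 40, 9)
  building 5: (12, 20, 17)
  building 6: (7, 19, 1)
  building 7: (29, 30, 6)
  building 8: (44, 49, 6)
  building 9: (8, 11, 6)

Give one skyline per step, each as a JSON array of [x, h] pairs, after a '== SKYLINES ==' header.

== SKYLINES ==
[[7,9],[12,0]]
[[7,9],[12,0],[33,16],[35,0]]
[[7,9],[12,0],[33,16],[35,0],[45,7],[48,0]]
[[7,9],[12,0],[33,16],[35,9],[40,0],[45,7],[48,0]]
[[7,9],[12,17],[20,0],[33,16],[35,9],[40,0],[45,7],[48,0]]
[[7,9],[12,17],[20,0],[33,16],[35,9],[40,0],[45,7],[48,0]]
[[7,9],[12,17],[20,0],[29,6],[30,0],[33,16],[35,9],[40,0],[45,7],[48,0]]
[[7,9],[12,17],[20,0],[29,6],[30,0],[33,16],[35,9],[40,0],[44,6],[45,7],[48,6],[49,0]]
[[7,9],[12,17],[20,0],[29,6],[30,0],[33,16],[35,9],[40,0],[44,6],[45,7],[48,6],[49,0]]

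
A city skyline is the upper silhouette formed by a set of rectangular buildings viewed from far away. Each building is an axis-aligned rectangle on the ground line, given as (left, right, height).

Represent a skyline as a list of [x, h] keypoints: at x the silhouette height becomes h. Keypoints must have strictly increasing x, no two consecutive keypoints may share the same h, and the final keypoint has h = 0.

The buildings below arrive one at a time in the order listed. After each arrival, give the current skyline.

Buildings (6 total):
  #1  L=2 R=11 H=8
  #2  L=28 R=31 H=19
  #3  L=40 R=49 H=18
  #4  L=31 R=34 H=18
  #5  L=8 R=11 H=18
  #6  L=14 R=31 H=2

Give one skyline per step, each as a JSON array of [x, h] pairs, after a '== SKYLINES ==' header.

== SKYLINES ==
[[2,8],[11,0]]
[[2,8],[11,0],[28,19],[31,0]]
[[2,8],[11,0],[28,19],[31,0],[40,18],[49,0]]
[[2,8],[11,0],[28,19],[31,18],[34,0],[40,18],[49,0]]
[[2,8],[8,18],[11,0],[28,19],[31,18],[34,0],[40,18],[49,0]]
[[2,8],[8,18],[11,0],[14,2],[28,19],[31,18],[34,0],[40,18],[49,0]]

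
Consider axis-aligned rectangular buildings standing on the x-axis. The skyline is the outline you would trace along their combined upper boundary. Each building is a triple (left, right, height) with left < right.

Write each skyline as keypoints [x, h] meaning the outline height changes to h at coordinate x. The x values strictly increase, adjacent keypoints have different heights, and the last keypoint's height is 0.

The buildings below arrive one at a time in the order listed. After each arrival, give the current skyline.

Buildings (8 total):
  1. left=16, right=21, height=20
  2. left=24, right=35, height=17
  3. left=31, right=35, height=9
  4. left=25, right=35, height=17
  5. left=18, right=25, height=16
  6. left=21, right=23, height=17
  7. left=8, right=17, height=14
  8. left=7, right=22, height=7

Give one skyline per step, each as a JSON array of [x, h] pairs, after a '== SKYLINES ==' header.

== SKYLINES ==
[[16,20],[21,0]]
[[16,20],[21,0],[24,17],[35,0]]
[[16,20],[21,0],[24,17],[35,0]]
[[16,20],[21,0],[24,17],[35,0]]
[[16,20],[21,16],[24,17],[35,0]]
[[16,20],[21,17],[23,16],[24,17],[35,0]]
[[8,14],[16,20],[21,17],[23,16],[24,17],[35,0]]
[[7,7],[8,14],[16,20],[21,17],[23,16],[24,17],[35,0]]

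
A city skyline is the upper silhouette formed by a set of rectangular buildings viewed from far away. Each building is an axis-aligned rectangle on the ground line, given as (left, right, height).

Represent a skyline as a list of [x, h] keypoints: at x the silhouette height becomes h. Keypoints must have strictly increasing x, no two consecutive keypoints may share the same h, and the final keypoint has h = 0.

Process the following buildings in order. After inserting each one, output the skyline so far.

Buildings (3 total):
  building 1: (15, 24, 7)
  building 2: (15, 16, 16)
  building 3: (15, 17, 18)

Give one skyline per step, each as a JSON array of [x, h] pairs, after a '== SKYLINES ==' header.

== SKYLINES ==
[[15,7],[24,0]]
[[15,16],[16,7],[24,0]]
[[15,18],[17,7],[24,0]]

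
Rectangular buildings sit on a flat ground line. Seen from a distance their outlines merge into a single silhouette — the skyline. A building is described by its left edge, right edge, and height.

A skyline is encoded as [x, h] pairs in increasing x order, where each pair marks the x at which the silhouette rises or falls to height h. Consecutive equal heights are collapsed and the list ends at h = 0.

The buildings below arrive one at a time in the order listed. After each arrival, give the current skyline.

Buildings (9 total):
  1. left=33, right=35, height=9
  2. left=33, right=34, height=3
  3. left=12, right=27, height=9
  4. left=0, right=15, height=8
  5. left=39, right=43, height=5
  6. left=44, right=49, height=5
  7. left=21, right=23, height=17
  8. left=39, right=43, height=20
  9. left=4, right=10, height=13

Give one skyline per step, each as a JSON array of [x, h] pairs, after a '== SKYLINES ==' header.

== SKYLINES ==
[[33,9],[35,0]]
[[33,9],[35,0]]
[[12,9],[27,0],[33,9],[35,0]]
[[0,8],[12,9],[27,0],[33,9],[35,0]]
[[0,8],[12,9],[27,0],[33,9],[35,0],[39,5],[43,0]]
[[0,8],[12,9],[27,0],[33,9],[35,0],[39,5],[43,0],[44,5],[49,0]]
[[0,8],[12,9],[21,17],[23,9],[27,0],[33,9],[35,0],[39,5],[43,0],[44,5],[49,0]]
[[0,8],[12,9],[21,17],[23,9],[27,0],[33,9],[35,0],[39,20],[43,0],[44,5],[49,0]]
[[0,8],[4,13],[10,8],[12,9],[21,17],[23,9],[27,0],[33,9],[35,0],[39,20],[43,0],[44,5],[49,0]]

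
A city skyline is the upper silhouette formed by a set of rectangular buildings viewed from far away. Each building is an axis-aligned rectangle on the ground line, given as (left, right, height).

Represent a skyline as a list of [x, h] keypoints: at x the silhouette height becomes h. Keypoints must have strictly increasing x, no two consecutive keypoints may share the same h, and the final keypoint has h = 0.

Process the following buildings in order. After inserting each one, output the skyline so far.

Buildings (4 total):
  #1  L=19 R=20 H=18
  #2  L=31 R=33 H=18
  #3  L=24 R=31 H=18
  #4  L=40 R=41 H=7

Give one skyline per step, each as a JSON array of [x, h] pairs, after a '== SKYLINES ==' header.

== SKYLINES ==
[[19,18],[20,0]]
[[19,18],[20,0],[31,18],[33,0]]
[[19,18],[20,0],[24,18],[33,0]]
[[19,18],[20,0],[24,18],[33,0],[40,7],[41,0]]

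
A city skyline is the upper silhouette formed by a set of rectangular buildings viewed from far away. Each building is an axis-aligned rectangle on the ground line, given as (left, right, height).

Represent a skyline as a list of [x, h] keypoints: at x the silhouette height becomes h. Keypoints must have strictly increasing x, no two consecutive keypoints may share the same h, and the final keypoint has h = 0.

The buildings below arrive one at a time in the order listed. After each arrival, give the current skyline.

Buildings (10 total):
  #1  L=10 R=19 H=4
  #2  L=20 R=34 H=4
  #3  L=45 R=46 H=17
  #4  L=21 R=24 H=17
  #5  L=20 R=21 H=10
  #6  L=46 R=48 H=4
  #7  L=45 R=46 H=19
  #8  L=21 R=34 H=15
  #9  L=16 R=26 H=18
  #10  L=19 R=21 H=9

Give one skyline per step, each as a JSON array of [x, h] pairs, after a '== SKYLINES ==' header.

== SKYLINES ==
[[10,4],[19,0]]
[[10,4],[19,0],[20,4],[34,0]]
[[10,4],[19,0],[20,4],[34,0],[45,17],[46,0]]
[[10,4],[19,0],[20,4],[21,17],[24,4],[34,0],[45,17],[46,0]]
[[10,4],[19,0],[20,10],[21,17],[24,4],[34,0],[45,17],[46,0]]
[[10,4],[19,0],[20,10],[21,17],[24,4],[34,0],[45,17],[46,4],[48,0]]
[[10,4],[19,0],[20,10],[21,17],[24,4],[34,0],[45,19],[46,4],[48,0]]
[[10,4],[19,0],[20,10],[21,17],[24,15],[34,0],[45,19],[46,4],[48,0]]
[[10,4],[16,18],[26,15],[34,0],[45,19],[46,4],[48,0]]
[[10,4],[16,18],[26,15],[34,0],[45,19],[46,4],[48,0]]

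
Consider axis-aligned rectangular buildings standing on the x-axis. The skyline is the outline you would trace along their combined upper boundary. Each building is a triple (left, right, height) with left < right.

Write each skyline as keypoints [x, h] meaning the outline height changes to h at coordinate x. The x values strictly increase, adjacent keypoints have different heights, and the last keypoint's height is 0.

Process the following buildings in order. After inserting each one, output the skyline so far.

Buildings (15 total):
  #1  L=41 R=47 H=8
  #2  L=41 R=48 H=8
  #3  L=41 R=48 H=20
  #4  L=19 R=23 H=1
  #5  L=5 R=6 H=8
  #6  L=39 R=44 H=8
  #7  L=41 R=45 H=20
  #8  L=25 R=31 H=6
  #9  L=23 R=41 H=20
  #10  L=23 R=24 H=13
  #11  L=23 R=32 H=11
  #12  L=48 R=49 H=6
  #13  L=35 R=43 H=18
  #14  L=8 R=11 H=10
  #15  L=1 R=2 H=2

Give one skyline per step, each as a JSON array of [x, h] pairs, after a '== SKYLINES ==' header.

== SKYLINES ==
[[41,8],[47,0]]
[[41,8],[48,0]]
[[41,20],[48,0]]
[[19,1],[23,0],[41,20],[48,0]]
[[5,8],[6,0],[19,1],[23,0],[41,20],[48,0]]
[[5,8],[6,0],[19,1],[23,0],[39,8],[41,20],[48,0]]
[[5,8],[6,0],[19,1],[23,0],[39,8],[41,20],[48,0]]
[[5,8],[6,0],[19,1],[23,0],[25,6],[31,0],[39,8],[41,20],[48,0]]
[[5,8],[6,0],[19,1],[23,20],[48,0]]
[[5,8],[6,0],[19,1],[23,20],[48,0]]
[[5,8],[6,0],[19,1],[23,20],[48,0]]
[[5,8],[6,0],[19,1],[23,20],[48,6],[49,0]]
[[5,8],[6,0],[19,1],[23,20],[48,6],[49,0]]
[[5,8],[6,0],[8,10],[11,0],[19,1],[23,20],[48,6],[49,0]]
[[1,2],[2,0],[5,8],[6,0],[8,10],[11,0],[19,1],[23,20],[48,6],[49,0]]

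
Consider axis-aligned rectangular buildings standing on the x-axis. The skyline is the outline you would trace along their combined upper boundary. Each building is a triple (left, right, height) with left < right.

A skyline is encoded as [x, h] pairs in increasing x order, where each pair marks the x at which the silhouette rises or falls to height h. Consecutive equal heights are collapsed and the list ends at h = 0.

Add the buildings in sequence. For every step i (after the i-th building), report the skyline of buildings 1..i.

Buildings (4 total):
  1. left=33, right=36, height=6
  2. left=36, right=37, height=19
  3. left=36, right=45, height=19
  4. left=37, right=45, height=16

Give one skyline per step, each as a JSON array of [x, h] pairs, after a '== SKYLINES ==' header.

== SKYLINES ==
[[33,6],[36,0]]
[[33,6],[36,19],[37,0]]
[[33,6],[36,19],[45,0]]
[[33,6],[36,19],[45,0]]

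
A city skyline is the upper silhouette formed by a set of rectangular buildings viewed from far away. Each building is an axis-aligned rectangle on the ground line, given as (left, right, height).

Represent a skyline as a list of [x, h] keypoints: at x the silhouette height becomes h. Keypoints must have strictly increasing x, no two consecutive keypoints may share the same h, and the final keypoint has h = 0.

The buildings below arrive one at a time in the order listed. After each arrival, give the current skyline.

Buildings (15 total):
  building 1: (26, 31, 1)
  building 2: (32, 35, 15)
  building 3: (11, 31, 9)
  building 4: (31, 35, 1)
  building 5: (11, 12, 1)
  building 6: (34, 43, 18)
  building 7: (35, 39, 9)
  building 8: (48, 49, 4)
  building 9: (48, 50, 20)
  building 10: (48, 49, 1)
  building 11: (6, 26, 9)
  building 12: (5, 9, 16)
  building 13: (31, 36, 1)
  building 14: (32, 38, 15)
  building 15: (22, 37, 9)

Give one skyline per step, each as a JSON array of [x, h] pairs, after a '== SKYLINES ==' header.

== SKYLINES ==
[[26,1],[31,0]]
[[26,1],[31,0],[32,15],[35,0]]
[[11,9],[31,0],[32,15],[35,0]]
[[11,9],[31,1],[32,15],[35,0]]
[[11,9],[31,1],[32,15],[35,0]]
[[11,9],[31,1],[32,15],[34,18],[43,0]]
[[11,9],[31,1],[32,15],[34,18],[43,0]]
[[11,9],[31,1],[32,15],[34,18],[43,0],[48,4],[49,0]]
[[11,9],[31,1],[32,15],[34,18],[43,0],[48,20],[50,0]]
[[11,9],[31,1],[32,15],[34,18],[43,0],[48,20],[50,0]]
[[6,9],[31,1],[32,15],[34,18],[43,0],[48,20],[50,0]]
[[5,16],[9,9],[31,1],[32,15],[34,18],[43,0],[48,20],[50,0]]
[[5,16],[9,9],[31,1],[32,15],[34,18],[43,0],[48,20],[50,0]]
[[5,16],[9,9],[31,1],[32,15],[34,18],[43,0],[48,20],[50,0]]
[[5,16],[9,9],[32,15],[34,18],[43,0],[48,20],[50,0]]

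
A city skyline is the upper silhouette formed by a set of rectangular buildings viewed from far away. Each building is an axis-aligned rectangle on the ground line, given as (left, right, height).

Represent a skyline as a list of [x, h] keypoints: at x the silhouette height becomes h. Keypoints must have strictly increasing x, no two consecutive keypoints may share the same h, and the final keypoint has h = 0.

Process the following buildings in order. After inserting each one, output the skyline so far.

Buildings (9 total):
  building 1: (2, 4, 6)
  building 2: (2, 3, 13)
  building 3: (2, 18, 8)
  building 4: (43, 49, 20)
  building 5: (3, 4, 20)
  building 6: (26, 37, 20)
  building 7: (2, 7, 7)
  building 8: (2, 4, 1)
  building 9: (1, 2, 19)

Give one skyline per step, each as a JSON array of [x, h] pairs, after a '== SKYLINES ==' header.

== SKYLINES ==
[[2,6],[4,0]]
[[2,13],[3,6],[4,0]]
[[2,13],[3,8],[18,0]]
[[2,13],[3,8],[18,0],[43,20],[49,0]]
[[2,13],[3,20],[4,8],[18,0],[43,20],[49,0]]
[[2,13],[3,20],[4,8],[18,0],[26,20],[37,0],[43,20],[49,0]]
[[2,13],[3,20],[4,8],[18,0],[26,20],[37,0],[43,20],[49,0]]
[[2,13],[3,20],[4,8],[18,0],[26,20],[37,0],[43,20],[49,0]]
[[1,19],[2,13],[3,20],[4,8],[18,0],[26,20],[37,0],[43,20],[49,0]]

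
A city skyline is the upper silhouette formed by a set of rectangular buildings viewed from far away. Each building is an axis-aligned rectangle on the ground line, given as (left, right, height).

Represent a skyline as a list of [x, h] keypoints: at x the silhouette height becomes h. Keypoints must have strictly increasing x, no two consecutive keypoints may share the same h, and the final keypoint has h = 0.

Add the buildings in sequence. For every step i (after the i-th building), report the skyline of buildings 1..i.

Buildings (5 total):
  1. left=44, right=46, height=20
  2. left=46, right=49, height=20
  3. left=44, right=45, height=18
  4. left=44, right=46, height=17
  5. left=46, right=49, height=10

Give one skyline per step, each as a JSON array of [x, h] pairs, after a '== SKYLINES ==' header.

== SKYLINES ==
[[44,20],[46,0]]
[[44,20],[49,0]]
[[44,20],[49,0]]
[[44,20],[49,0]]
[[44,20],[49,0]]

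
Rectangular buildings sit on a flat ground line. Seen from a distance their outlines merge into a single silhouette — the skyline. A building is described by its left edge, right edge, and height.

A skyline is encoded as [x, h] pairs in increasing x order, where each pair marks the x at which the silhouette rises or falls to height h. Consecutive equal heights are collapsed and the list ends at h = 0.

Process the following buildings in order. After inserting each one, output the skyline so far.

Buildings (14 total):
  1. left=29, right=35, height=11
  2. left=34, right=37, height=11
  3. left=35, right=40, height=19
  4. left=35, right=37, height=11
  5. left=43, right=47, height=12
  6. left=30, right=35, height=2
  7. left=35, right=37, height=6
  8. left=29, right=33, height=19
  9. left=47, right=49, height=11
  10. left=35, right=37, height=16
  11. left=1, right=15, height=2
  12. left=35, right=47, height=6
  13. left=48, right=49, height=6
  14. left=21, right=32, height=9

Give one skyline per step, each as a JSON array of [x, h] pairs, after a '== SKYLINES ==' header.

== SKYLINES ==
[[29,11],[35,0]]
[[29,11],[37,0]]
[[29,11],[35,19],[40,0]]
[[29,11],[35,19],[40,0]]
[[29,11],[35,19],[40,0],[43,12],[47,0]]
[[29,11],[35,19],[40,0],[43,12],[47,0]]
[[29,11],[35,19],[40,0],[43,12],[47,0]]
[[29,19],[33,11],[35,19],[40,0],[43,12],[47,0]]
[[29,19],[33,11],[35,19],[40,0],[43,12],[47,11],[49,0]]
[[29,19],[33,11],[35,19],[40,0],[43,12],[47,11],[49,0]]
[[1,2],[15,0],[29,19],[33,11],[35,19],[40,0],[43,12],[47,11],[49,0]]
[[1,2],[15,0],[29,19],[33,11],[35,19],[40,6],[43,12],[47,11],[49,0]]
[[1,2],[15,0],[29,19],[33,11],[35,19],[40,6],[43,12],[47,11],[49,0]]
[[1,2],[15,0],[21,9],[29,19],[33,11],[35,19],[40,6],[43,12],[47,11],[49,0]]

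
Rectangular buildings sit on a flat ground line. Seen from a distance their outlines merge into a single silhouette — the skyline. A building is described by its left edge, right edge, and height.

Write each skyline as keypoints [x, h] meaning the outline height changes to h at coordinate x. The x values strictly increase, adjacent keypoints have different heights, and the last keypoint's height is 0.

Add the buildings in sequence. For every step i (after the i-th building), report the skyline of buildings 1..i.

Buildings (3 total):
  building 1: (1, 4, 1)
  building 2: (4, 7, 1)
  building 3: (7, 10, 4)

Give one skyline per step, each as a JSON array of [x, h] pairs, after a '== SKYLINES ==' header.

== SKYLINES ==
[[1,1],[4,0]]
[[1,1],[7,0]]
[[1,1],[7,4],[10,0]]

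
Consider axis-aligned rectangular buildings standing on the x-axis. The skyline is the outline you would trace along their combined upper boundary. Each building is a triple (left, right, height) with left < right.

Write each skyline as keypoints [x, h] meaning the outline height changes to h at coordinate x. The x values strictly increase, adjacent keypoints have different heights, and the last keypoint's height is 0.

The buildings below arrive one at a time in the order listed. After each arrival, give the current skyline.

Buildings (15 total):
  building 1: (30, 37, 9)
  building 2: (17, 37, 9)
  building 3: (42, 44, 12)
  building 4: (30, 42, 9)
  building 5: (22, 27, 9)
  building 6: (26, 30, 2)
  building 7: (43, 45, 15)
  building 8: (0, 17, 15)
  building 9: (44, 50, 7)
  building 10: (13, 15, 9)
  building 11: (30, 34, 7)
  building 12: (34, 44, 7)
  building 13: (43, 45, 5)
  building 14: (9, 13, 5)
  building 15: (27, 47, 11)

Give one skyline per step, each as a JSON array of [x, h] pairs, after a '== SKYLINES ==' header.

== SKYLINES ==
[[30,9],[37,0]]
[[17,9],[37,0]]
[[17,9],[37,0],[42,12],[44,0]]
[[17,9],[42,12],[44,0]]
[[17,9],[42,12],[44,0]]
[[17,9],[42,12],[44,0]]
[[17,9],[42,12],[43,15],[45,0]]
[[0,15],[17,9],[42,12],[43,15],[45,0]]
[[0,15],[17,9],[42,12],[43,15],[45,7],[50,0]]
[[0,15],[17,9],[42,12],[43,15],[45,7],[50,0]]
[[0,15],[17,9],[42,12],[43,15],[45,7],[50,0]]
[[0,15],[17,9],[42,12],[43,15],[45,7],[50,0]]
[[0,15],[17,9],[42,12],[43,15],[45,7],[50,0]]
[[0,15],[17,9],[42,12],[43,15],[45,7],[50,0]]
[[0,15],[17,9],[27,11],[42,12],[43,15],[45,11],[47,7],[50,0]]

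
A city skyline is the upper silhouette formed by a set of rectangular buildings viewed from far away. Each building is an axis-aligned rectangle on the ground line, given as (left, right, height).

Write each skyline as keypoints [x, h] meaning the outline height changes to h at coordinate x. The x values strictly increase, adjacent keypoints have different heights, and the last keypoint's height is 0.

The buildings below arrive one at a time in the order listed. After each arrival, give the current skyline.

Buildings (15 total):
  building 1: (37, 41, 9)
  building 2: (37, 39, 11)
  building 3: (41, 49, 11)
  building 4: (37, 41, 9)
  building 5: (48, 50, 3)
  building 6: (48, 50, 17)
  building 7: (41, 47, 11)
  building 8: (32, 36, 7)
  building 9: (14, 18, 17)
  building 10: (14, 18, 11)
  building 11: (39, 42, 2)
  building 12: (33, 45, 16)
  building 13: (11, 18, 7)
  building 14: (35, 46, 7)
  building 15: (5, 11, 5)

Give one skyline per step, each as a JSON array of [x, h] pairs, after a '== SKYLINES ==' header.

== SKYLINES ==
[[37,9],[41,0]]
[[37,11],[39,9],[41,0]]
[[37,11],[39,9],[41,11],[49,0]]
[[37,11],[39,9],[41,11],[49,0]]
[[37,11],[39,9],[41,11],[49,3],[50,0]]
[[37,11],[39,9],[41,11],[48,17],[50,0]]
[[37,11],[39,9],[41,11],[48,17],[50,0]]
[[32,7],[36,0],[37,11],[39,9],[41,11],[48,17],[50,0]]
[[14,17],[18,0],[32,7],[36,0],[37,11],[39,9],[41,11],[48,17],[50,0]]
[[14,17],[18,0],[32,7],[36,0],[37,11],[39,9],[41,11],[48,17],[50,0]]
[[14,17],[18,0],[32,7],[36,0],[37,11],[39,9],[41,11],[48,17],[50,0]]
[[14,17],[18,0],[32,7],[33,16],[45,11],[48,17],[50,0]]
[[11,7],[14,17],[18,0],[32,7],[33,16],[45,11],[48,17],[50,0]]
[[11,7],[14,17],[18,0],[32,7],[33,16],[45,11],[48,17],[50,0]]
[[5,5],[11,7],[14,17],[18,0],[32,7],[33,16],[45,11],[48,17],[50,0]]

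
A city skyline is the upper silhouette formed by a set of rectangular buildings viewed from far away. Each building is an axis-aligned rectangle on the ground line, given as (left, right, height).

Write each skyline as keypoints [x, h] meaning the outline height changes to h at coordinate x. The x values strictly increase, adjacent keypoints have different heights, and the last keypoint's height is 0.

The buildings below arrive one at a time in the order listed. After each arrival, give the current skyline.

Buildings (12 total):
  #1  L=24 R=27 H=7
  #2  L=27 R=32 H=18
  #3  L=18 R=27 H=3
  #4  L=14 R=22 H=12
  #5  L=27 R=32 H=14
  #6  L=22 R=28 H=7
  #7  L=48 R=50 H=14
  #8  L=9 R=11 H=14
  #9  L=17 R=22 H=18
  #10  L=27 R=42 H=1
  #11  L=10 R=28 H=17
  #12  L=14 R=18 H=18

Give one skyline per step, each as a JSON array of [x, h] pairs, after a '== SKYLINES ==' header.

== SKYLINES ==
[[24,7],[27,0]]
[[24,7],[27,18],[32,0]]
[[18,3],[24,7],[27,18],[32,0]]
[[14,12],[22,3],[24,7],[27,18],[32,0]]
[[14,12],[22,3],[24,7],[27,18],[32,0]]
[[14,12],[22,7],[27,18],[32,0]]
[[14,12],[22,7],[27,18],[32,0],[48,14],[50,0]]
[[9,14],[11,0],[14,12],[22,7],[27,18],[32,0],[48,14],[50,0]]
[[9,14],[11,0],[14,12],[17,18],[22,7],[27,18],[32,0],[48,14],[50,0]]
[[9,14],[11,0],[14,12],[17,18],[22,7],[27,18],[32,1],[42,0],[48,14],[50,0]]
[[9,14],[10,17],[17,18],[22,17],[27,18],[32,1],[42,0],[48,14],[50,0]]
[[9,14],[10,17],[14,18],[22,17],[27,18],[32,1],[42,0],[48,14],[50,0]]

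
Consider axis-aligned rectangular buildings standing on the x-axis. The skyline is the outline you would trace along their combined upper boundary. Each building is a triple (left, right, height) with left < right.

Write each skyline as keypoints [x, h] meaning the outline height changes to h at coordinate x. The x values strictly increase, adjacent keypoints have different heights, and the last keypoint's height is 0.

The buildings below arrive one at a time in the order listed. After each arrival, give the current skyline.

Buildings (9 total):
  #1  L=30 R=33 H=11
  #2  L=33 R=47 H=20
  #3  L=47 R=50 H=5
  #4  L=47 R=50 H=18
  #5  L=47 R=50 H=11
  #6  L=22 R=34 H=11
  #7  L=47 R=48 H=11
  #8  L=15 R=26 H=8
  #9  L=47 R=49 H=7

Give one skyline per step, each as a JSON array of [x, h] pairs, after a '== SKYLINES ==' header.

== SKYLINES ==
[[30,11],[33,0]]
[[30,11],[33,20],[47,0]]
[[30,11],[33,20],[47,5],[50,0]]
[[30,11],[33,20],[47,18],[50,0]]
[[30,11],[33,20],[47,18],[50,0]]
[[22,11],[33,20],[47,18],[50,0]]
[[22,11],[33,20],[47,18],[50,0]]
[[15,8],[22,11],[33,20],[47,18],[50,0]]
[[15,8],[22,11],[33,20],[47,18],[50,0]]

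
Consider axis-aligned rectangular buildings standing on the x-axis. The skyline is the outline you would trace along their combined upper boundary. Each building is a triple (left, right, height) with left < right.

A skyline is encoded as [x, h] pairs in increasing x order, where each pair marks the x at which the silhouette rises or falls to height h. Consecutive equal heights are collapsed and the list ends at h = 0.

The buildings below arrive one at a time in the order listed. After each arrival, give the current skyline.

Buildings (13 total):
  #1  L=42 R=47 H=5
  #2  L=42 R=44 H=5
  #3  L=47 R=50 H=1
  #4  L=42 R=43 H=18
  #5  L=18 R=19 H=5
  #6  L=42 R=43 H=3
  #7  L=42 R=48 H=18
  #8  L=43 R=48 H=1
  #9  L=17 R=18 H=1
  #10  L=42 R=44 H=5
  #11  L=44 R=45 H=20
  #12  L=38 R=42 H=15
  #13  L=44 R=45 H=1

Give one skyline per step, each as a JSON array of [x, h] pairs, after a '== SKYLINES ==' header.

== SKYLINES ==
[[42,5],[47,0]]
[[42,5],[47,0]]
[[42,5],[47,1],[50,0]]
[[42,18],[43,5],[47,1],[50,0]]
[[18,5],[19,0],[42,18],[43,5],[47,1],[50,0]]
[[18,5],[19,0],[42,18],[43,5],[47,1],[50,0]]
[[18,5],[19,0],[42,18],[48,1],[50,0]]
[[18,5],[19,0],[42,18],[48,1],[50,0]]
[[17,1],[18,5],[19,0],[42,18],[48,1],[50,0]]
[[17,1],[18,5],[19,0],[42,18],[48,1],[50,0]]
[[17,1],[18,5],[19,0],[42,18],[44,20],[45,18],[48,1],[50,0]]
[[17,1],[18,5],[19,0],[38,15],[42,18],[44,20],[45,18],[48,1],[50,0]]
[[17,1],[18,5],[19,0],[38,15],[42,18],[44,20],[45,18],[48,1],[50,0]]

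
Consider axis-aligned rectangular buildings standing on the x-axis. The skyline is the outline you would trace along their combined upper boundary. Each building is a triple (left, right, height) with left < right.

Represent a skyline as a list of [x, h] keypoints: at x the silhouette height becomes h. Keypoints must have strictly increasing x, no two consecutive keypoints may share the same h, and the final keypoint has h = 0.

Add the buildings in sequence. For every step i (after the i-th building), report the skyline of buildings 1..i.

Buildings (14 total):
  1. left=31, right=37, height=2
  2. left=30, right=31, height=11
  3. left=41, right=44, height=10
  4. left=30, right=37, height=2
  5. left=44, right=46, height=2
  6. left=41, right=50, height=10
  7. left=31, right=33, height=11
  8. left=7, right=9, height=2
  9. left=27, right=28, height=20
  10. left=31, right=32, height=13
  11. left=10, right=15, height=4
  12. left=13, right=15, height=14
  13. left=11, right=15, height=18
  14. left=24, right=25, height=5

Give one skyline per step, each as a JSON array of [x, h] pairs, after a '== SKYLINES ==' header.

== SKYLINES ==
[[31,2],[37,0]]
[[30,11],[31,2],[37,0]]
[[30,11],[31,2],[37,0],[41,10],[44,0]]
[[30,11],[31,2],[37,0],[41,10],[44,0]]
[[30,11],[31,2],[37,0],[41,10],[44,2],[46,0]]
[[30,11],[31,2],[37,0],[41,10],[50,0]]
[[30,11],[33,2],[37,0],[41,10],[50,0]]
[[7,2],[9,0],[30,11],[33,2],[37,0],[41,10],[50,0]]
[[7,2],[9,0],[27,20],[28,0],[30,11],[33,2],[37,0],[41,10],[50,0]]
[[7,2],[9,0],[27,20],[28,0],[30,11],[31,13],[32,11],[33,2],[37,0],[41,10],[50,0]]
[[7,2],[9,0],[10,4],[15,0],[27,20],[28,0],[30,11],[31,13],[32,11],[33,2],[37,0],[41,10],[50,0]]
[[7,2],[9,0],[10,4],[13,14],[15,0],[27,20],[28,0],[30,11],[31,13],[32,11],[33,2],[37,0],[41,10],[50,0]]
[[7,2],[9,0],[10,4],[11,18],[15,0],[27,20],[28,0],[30,11],[31,13],[32,11],[33,2],[37,0],[41,10],[50,0]]
[[7,2],[9,0],[10,4],[11,18],[15,0],[24,5],[25,0],[27,20],[28,0],[30,11],[31,13],[32,11],[33,2],[37,0],[41,10],[50,0]]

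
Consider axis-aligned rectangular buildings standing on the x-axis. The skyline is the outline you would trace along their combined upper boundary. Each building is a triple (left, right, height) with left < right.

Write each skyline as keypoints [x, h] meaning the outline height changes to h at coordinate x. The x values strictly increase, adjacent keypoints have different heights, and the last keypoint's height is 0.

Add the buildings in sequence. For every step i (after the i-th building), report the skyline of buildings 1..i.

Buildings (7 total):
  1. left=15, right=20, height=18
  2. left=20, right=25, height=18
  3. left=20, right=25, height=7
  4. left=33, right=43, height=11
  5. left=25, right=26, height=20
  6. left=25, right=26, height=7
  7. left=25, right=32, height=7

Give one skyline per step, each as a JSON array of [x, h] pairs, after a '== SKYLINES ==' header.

== SKYLINES ==
[[15,18],[20,0]]
[[15,18],[25,0]]
[[15,18],[25,0]]
[[15,18],[25,0],[33,11],[43,0]]
[[15,18],[25,20],[26,0],[33,11],[43,0]]
[[15,18],[25,20],[26,0],[33,11],[43,0]]
[[15,18],[25,20],[26,7],[32,0],[33,11],[43,0]]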